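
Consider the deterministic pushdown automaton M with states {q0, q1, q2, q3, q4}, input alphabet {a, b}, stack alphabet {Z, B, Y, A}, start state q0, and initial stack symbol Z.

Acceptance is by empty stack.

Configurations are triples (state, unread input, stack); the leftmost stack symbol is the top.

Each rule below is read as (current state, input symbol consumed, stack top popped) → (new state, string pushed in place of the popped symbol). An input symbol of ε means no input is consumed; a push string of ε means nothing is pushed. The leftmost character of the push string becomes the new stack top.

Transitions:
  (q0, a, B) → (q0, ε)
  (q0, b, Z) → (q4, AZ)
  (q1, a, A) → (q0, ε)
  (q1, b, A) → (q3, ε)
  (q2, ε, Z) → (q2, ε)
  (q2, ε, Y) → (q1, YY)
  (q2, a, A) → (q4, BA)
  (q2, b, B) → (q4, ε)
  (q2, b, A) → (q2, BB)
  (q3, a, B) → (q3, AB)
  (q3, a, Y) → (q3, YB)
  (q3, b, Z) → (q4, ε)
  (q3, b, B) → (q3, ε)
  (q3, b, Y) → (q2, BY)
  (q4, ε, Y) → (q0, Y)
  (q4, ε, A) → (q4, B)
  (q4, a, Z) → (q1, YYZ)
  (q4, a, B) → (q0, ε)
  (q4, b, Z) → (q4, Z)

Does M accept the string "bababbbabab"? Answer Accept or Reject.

(q0, bababbbabab, Z) ⊢ (q4, ababbbabab, AZ) ⊢ (q4, ababbbabab, BZ) ⊢ (q0, babbbabab, Z) ⊢ (q4, abbbabab, AZ) ⊢ (q4, abbbabab, BZ) ⊢ (q0, bbbabab, Z) ⊢ (q4, bbabab, AZ) ⊢ (q4, bbabab, BZ)
No transition applies at (q4, bbabab, BZ); input not fully consumed.

Reject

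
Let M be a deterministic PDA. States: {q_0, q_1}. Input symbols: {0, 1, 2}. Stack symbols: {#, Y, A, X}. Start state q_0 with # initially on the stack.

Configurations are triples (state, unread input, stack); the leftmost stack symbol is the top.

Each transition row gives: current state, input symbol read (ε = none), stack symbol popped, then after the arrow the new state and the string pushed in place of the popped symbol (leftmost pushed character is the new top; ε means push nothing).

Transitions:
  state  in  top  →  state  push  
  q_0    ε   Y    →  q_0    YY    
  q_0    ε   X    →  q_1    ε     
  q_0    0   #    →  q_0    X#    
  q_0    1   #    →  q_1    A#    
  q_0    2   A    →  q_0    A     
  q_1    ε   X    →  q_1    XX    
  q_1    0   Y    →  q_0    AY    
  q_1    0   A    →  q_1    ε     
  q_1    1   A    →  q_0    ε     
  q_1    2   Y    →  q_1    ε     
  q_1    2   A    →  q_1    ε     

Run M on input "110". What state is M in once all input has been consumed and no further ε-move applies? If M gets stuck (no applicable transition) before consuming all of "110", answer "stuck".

(q_0, 110, #)
  read 1, top #: go to q_1, push A# → (q_1, 10, A#)
  read 1, top A: go to q_0, push ε → (q_0, 0, #)
  read 0, top #: go to q_0, push X# → (q_0, ε, X#)
  ε-move, top X: go to q_1, push ε → (q_1, ε, #)
All input consumed; M is in state q_1.

q_1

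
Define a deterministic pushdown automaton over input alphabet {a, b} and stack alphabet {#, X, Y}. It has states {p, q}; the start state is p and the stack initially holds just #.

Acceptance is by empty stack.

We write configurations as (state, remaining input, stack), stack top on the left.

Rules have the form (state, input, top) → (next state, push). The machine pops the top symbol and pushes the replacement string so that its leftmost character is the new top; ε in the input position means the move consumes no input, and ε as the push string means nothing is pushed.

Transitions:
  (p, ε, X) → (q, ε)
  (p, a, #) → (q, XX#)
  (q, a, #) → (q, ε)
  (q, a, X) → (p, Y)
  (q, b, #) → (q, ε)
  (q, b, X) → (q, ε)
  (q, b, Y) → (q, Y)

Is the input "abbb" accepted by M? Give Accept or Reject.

Accept

(p, abbb, #)
  read a, top #: go to q, push XX# → (q, bbb, XX#)
  read b, top X: go to q, push ε → (q, bb, X#)
  read b, top X: go to q, push ε → (q, b, #)
  read b, top #: go to q, push ε → (q, ε, ε)
All input consumed and the stack is empty.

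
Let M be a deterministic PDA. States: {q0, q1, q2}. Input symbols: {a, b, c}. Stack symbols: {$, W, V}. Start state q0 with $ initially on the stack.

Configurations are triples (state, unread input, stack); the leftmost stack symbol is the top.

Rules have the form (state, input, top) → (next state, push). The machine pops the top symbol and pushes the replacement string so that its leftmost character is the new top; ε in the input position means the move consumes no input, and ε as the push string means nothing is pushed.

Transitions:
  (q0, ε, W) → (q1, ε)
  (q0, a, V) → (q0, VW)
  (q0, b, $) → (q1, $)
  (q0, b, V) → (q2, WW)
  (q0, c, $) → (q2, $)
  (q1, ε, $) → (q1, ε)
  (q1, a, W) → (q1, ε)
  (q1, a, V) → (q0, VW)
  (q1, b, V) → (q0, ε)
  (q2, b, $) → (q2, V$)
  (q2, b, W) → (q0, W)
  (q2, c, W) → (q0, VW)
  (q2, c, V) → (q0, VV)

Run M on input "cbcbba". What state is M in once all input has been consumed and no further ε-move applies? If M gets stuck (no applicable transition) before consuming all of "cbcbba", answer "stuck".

q1

(q0, cbcbba, $) ⊢ (q2, bcbba, $) ⊢ (q2, cbba, V$) ⊢ (q0, bba, VV$) ⊢ (q2, ba, WWV$) ⊢ (q0, a, WWV$) ⊢ (q1, a, WV$) ⊢ (q1, ε, V$)
All input consumed; M is in state q1.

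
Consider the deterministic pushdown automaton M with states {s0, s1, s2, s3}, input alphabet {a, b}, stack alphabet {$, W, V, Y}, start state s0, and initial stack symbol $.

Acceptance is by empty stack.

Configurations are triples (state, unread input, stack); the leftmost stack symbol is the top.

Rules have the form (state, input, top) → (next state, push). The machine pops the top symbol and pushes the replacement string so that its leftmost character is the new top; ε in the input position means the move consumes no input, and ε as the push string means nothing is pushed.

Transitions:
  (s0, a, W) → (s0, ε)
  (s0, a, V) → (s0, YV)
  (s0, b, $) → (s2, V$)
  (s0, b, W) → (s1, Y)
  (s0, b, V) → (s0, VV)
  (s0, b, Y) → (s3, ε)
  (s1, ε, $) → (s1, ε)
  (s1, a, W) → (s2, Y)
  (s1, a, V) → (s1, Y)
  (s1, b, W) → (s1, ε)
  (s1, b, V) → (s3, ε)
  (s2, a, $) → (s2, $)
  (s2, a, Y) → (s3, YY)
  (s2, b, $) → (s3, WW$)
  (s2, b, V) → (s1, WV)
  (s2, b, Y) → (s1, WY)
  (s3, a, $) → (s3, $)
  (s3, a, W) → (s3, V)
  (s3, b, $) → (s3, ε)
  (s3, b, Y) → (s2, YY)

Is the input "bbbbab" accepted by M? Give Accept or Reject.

(s0, bbbbab, $) ⊢ (s2, bbbab, V$) ⊢ (s1, bbab, WV$) ⊢ (s1, bab, V$) ⊢ (s3, ab, $) ⊢ (s3, b, $) ⊢ (s3, ε, ε)
All input consumed and the stack is empty.

Accept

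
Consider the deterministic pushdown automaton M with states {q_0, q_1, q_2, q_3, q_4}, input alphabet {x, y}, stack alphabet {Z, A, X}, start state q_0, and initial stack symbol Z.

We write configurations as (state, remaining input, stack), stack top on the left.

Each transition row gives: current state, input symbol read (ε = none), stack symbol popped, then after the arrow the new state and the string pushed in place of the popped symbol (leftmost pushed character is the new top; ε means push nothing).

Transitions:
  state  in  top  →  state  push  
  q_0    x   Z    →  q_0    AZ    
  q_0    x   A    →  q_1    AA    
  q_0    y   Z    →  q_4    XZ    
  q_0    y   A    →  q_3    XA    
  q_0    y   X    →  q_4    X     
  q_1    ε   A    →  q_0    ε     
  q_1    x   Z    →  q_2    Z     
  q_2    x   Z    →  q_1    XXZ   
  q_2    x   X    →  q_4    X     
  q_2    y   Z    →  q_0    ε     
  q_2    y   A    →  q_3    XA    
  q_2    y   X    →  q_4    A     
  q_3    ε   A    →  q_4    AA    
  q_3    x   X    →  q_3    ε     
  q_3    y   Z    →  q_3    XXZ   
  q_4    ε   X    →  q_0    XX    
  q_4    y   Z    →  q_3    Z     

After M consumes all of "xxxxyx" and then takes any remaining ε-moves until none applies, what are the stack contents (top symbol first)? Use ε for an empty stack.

(q_0, xxxxyx, Z)
  read x, top Z: go to q_0, push AZ → (q_0, xxxyx, AZ)
  read x, top A: go to q_1, push AA → (q_1, xxyx, AAZ)
  ε-move, top A: go to q_0, push ε → (q_0, xxyx, AZ)
  read x, top A: go to q_1, push AA → (q_1, xyx, AAZ)
  ε-move, top A: go to q_0, push ε → (q_0, xyx, AZ)
  read x, top A: go to q_1, push AA → (q_1, yx, AAZ)
  ε-move, top A: go to q_0, push ε → (q_0, yx, AZ)
  read y, top A: go to q_3, push XA → (q_3, x, XAZ)
  read x, top X: go to q_3, push ε → (q_3, ε, AZ)
  ε-move, top A: go to q_4, push AA → (q_4, ε, AAZ)
All input consumed in state q_4 with stack AAZ.

AAZ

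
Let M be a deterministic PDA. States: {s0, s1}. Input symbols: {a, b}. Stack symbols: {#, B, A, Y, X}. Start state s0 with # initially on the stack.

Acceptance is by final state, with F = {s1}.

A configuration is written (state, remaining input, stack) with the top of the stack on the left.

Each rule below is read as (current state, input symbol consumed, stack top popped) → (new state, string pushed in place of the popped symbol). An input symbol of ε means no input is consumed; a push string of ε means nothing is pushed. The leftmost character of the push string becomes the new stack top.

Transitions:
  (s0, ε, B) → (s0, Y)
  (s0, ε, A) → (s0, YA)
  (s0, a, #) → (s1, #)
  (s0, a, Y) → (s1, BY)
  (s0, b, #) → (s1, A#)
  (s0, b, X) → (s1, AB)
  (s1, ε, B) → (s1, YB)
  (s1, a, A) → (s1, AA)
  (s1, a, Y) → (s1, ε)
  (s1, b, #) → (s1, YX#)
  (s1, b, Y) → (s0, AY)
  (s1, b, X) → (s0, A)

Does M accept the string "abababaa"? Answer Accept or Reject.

(s0, abababaa, #) ⊢ (s1, bababaa, #) ⊢ (s1, ababaa, YX#) ⊢ (s1, babaa, X#) ⊢ (s0, abaa, A#) ⊢ (s0, abaa, YA#) ⊢ (s1, baa, BYA#) ⊢ (s1, baa, YBYA#) ⊢ (s0, aa, AYBYA#) ⊢ (s0, aa, YAYBYA#) ⊢ (s1, a, BYAYBYA#) ⊢ (s1, a, YBYAYBYA#) ⊢ (s1, ε, BYAYBYA#)
All input consumed; state s1 ∈ F.

Accept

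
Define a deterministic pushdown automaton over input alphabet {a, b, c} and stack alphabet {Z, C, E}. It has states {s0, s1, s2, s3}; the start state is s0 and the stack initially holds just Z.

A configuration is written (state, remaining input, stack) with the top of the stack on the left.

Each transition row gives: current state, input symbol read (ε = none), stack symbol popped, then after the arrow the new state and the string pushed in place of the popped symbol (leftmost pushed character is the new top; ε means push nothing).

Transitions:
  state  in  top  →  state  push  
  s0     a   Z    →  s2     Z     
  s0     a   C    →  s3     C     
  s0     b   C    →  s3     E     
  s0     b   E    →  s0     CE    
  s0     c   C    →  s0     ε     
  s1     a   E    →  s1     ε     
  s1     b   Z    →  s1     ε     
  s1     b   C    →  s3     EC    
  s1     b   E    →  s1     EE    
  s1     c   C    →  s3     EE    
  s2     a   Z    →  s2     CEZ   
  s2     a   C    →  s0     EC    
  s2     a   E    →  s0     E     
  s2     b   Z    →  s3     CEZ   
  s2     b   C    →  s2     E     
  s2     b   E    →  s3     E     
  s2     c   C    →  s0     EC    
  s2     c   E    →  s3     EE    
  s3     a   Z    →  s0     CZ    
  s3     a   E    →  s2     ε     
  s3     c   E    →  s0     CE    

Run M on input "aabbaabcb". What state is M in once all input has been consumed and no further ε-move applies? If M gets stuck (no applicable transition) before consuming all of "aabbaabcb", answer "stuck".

s0

(s0, aabbaabcb, Z) ⊢ (s2, abbaabcb, Z) ⊢ (s2, bbaabcb, CEZ) ⊢ (s2, baabcb, EEZ) ⊢ (s3, aabcb, EEZ) ⊢ (s2, abcb, EZ) ⊢ (s0, bcb, EZ) ⊢ (s0, cb, CEZ) ⊢ (s0, b, EZ) ⊢ (s0, ε, CEZ)
All input consumed; M is in state s0.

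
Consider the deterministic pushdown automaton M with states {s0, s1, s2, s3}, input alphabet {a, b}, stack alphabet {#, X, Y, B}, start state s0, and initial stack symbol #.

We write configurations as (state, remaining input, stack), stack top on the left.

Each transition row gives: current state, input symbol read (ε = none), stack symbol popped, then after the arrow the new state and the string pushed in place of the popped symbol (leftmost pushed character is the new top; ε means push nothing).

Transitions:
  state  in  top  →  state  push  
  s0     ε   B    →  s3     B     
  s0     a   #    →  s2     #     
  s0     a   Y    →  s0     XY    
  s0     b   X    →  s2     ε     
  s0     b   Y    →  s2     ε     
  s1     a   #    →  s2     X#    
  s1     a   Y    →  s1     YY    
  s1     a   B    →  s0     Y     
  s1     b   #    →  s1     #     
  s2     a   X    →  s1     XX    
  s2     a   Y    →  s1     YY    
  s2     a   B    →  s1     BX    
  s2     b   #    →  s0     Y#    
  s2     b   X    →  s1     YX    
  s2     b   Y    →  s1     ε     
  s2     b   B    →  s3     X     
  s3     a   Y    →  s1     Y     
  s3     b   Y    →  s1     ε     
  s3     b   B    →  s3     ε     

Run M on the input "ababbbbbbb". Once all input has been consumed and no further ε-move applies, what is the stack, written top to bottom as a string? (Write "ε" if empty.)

(s0, ababbbbbbb, #)
  read a, top #: go to s2, push # → (s2, babbbbbbb, #)
  read b, top #: go to s0, push Y# → (s0, abbbbbbb, Y#)
  read a, top Y: go to s0, push XY → (s0, bbbbbbb, XY#)
  read b, top X: go to s2, push ε → (s2, bbbbbb, Y#)
  read b, top Y: go to s1, push ε → (s1, bbbbb, #)
  read b, top #: go to s1, push # → (s1, bbbb, #)
  read b, top #: go to s1, push # → (s1, bbb, #)
  read b, top #: go to s1, push # → (s1, bb, #)
  read b, top #: go to s1, push # → (s1, b, #)
  read b, top #: go to s1, push # → (s1, ε, #)
All input consumed in state s1 with stack #.

#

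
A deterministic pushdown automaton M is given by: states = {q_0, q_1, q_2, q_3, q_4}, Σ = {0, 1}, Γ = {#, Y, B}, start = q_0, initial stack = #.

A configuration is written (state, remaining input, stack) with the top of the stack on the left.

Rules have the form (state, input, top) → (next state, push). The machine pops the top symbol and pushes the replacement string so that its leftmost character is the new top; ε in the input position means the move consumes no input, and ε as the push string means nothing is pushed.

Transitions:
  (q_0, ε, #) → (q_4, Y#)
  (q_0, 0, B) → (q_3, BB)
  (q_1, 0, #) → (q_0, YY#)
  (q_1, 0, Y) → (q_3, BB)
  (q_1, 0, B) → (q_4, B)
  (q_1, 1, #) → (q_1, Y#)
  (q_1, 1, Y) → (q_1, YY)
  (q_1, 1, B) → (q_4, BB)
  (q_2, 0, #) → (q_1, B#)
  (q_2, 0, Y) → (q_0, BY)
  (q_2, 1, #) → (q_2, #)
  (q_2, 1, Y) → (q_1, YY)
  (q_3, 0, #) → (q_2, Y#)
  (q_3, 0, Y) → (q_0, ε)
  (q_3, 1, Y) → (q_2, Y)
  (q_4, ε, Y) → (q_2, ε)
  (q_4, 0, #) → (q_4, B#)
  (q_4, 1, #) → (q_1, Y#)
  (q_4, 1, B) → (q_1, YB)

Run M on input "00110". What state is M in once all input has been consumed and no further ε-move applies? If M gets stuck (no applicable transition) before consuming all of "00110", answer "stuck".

q_3

(q_0, 00110, #) ⊢ (q_4, 00110, Y#) ⊢ (q_2, 00110, #) ⊢ (q_1, 0110, B#) ⊢ (q_4, 110, B#) ⊢ (q_1, 10, YB#) ⊢ (q_1, 0, YYB#) ⊢ (q_3, ε, BBYB#)
All input consumed; M is in state q_3.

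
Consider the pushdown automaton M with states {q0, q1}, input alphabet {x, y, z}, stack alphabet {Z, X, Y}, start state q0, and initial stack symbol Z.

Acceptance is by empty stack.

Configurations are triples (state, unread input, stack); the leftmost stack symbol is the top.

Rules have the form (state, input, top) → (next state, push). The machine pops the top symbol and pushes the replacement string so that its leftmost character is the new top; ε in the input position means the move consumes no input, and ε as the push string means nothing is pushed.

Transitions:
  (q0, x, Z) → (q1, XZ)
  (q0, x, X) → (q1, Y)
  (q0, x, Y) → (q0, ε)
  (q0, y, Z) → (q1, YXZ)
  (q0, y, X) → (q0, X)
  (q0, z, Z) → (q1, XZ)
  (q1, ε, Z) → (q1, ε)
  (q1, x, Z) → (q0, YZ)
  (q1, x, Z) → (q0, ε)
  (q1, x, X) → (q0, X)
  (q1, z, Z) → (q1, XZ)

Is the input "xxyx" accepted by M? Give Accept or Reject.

No computation consumes all input and empties the stack.

Reject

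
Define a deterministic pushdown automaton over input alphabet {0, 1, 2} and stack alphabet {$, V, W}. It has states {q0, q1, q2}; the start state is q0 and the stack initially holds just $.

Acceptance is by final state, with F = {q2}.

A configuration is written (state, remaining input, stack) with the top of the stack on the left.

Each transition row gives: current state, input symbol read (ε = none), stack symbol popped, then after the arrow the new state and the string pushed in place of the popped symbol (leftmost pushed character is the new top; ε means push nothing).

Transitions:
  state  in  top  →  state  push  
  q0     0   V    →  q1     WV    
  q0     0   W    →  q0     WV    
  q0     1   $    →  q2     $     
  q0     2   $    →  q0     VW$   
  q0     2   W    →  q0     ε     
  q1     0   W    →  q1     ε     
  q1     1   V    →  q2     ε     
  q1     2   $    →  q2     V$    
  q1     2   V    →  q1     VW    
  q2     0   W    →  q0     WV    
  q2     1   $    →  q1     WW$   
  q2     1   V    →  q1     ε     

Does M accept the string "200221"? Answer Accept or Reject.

Accept

(q0, 200221, $) ⊢ (q0, 00221, VW$) ⊢ (q1, 0221, WVW$) ⊢ (q1, 221, VW$) ⊢ (q1, 21, VWW$) ⊢ (q1, 1, VWWW$) ⊢ (q2, ε, WWW$)
All input consumed; state q2 ∈ F.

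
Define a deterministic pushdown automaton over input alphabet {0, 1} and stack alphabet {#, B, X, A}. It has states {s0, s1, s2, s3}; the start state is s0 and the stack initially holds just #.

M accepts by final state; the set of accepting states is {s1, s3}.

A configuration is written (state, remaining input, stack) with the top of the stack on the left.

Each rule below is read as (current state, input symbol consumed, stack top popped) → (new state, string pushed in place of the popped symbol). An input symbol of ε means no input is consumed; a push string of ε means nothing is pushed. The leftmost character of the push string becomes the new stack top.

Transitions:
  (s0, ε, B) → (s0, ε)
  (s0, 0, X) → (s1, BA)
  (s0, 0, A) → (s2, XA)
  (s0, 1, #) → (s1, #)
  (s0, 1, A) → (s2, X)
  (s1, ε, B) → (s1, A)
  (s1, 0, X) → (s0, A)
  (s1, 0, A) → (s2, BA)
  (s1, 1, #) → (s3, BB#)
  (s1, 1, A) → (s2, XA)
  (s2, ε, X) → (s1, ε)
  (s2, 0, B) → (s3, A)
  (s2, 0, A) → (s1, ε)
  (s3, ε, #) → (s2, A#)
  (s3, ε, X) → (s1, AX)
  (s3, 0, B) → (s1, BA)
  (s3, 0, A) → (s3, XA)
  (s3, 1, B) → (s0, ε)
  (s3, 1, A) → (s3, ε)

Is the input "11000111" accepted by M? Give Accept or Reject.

Accept

(s0, 11000111, #)
  read 1, top #: go to s1, push # → (s1, 1000111, #)
  read 1, top #: go to s3, push BB# → (s3, 000111, BB#)
  read 0, top B: go to s1, push BA → (s1, 00111, BAB#)
  ε-move, top B: go to s1, push A → (s1, 00111, AAB#)
  read 0, top A: go to s2, push BA → (s2, 0111, BAAB#)
  read 0, top B: go to s3, push A → (s3, 111, AAAB#)
  read 1, top A: go to s3, push ε → (s3, 11, AAB#)
  read 1, top A: go to s3, push ε → (s3, 1, AB#)
  read 1, top A: go to s3, push ε → (s3, ε, B#)
All input consumed; state s3 ∈ F.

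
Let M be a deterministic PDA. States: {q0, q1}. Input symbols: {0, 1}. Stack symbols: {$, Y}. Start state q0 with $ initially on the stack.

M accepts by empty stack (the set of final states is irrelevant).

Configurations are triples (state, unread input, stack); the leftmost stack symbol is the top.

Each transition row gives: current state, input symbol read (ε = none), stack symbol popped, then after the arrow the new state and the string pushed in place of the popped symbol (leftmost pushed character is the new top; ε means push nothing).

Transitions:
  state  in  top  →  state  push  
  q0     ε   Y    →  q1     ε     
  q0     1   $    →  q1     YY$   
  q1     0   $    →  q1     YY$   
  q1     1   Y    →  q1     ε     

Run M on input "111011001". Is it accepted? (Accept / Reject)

(q0, 111011001, $)
  read 1, top $: go to q1, push YY$ → (q1, 11011001, YY$)
  read 1, top Y: go to q1, push ε → (q1, 1011001, Y$)
  read 1, top Y: go to q1, push ε → (q1, 011001, $)
  read 0, top $: go to q1, push YY$ → (q1, 11001, YY$)
  read 1, top Y: go to q1, push ε → (q1, 1001, Y$)
  read 1, top Y: go to q1, push ε → (q1, 001, $)
  read 0, top $: go to q1, push YY$ → (q1, 01, YY$)
No transition applies at (q1, 01, YY$); input not fully consumed.

Reject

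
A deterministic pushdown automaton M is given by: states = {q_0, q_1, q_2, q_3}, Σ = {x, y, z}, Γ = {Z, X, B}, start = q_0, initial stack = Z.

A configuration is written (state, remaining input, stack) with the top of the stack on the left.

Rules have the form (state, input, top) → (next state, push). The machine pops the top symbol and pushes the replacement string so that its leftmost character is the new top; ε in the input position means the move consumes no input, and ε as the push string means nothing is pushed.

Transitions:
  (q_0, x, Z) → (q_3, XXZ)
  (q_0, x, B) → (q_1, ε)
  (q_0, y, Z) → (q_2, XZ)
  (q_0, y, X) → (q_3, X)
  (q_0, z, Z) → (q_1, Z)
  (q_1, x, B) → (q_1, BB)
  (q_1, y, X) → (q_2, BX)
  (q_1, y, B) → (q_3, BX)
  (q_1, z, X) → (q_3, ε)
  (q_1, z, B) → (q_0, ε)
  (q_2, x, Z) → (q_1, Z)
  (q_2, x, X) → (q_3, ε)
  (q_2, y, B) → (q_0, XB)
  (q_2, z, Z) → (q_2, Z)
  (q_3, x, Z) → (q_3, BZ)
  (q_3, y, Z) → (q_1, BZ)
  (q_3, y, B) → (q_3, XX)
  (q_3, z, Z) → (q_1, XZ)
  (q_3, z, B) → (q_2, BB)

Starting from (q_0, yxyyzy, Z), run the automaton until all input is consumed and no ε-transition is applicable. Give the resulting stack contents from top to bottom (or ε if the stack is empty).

(q_0, yxyyzy, Z)
  read y, top Z: go to q_2, push XZ → (q_2, xyyzy, XZ)
  read x, top X: go to q_3, push ε → (q_3, yyzy, Z)
  read y, top Z: go to q_1, push BZ → (q_1, yzy, BZ)
  read y, top B: go to q_3, push BX → (q_3, zy, BXZ)
  read z, top B: go to q_2, push BB → (q_2, y, BBXZ)
  read y, top B: go to q_0, push XB → (q_0, ε, XBBXZ)
All input consumed in state q_0 with stack XBBXZ.

XBBXZ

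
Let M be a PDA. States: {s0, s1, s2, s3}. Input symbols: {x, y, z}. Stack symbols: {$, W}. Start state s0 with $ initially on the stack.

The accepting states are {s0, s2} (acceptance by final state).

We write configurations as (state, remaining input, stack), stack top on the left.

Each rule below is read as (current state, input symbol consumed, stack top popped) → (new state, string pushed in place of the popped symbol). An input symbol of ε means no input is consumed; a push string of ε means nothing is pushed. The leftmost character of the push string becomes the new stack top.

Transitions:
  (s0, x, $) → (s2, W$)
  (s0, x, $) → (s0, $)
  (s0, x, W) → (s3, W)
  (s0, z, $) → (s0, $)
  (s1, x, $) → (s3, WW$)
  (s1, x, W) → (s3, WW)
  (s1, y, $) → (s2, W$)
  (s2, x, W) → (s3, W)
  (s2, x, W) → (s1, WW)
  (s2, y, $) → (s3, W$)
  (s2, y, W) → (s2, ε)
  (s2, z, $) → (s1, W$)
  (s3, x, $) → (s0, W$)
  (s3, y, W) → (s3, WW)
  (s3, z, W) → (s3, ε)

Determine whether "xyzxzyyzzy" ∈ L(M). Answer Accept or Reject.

Reject

No computation consumes all input and reaches a final state.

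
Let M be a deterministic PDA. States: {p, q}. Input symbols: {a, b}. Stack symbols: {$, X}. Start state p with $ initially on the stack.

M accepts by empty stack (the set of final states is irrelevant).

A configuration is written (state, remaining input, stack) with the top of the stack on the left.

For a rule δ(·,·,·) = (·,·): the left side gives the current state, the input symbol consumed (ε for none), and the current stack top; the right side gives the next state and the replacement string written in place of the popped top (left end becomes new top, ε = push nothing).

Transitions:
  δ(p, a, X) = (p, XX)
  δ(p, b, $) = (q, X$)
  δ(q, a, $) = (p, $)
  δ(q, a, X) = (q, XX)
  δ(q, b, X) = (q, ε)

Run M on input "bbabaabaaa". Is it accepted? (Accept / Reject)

(p, bbabaabaaa, $) ⊢ (q, babaabaaa, X$) ⊢ (q, abaabaaa, $) ⊢ (p, baabaaa, $) ⊢ (q, aabaaa, X$) ⊢ (q, abaaa, XX$) ⊢ (q, baaa, XXX$) ⊢ (q, aaa, XX$) ⊢ (q, aa, XXX$) ⊢ (q, a, XXXX$) ⊢ (q, ε, XXXXX$)
All input consumed; stack is XXXXX$, not empty, and no further ε-move applies.

Reject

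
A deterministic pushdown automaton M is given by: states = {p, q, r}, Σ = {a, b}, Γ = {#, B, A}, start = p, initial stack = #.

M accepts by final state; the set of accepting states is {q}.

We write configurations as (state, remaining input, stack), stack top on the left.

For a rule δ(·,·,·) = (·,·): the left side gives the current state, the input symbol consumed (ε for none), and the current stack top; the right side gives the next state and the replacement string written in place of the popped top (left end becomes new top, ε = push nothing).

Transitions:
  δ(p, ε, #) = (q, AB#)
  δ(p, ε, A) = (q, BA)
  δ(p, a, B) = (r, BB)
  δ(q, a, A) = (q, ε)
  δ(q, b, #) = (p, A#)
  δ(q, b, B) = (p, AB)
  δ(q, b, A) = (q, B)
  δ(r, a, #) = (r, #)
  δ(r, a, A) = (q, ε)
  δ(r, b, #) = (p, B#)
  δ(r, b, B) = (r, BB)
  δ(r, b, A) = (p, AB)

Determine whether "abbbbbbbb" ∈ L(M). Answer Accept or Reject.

Accept

(p, abbbbbbbb, #)
  ε-move, top #: go to q, push AB# → (q, abbbbbbbb, AB#)
  read a, top A: go to q, push ε → (q, bbbbbbbb, B#)
  read b, top B: go to p, push AB → (p, bbbbbbb, AB#)
  ε-move, top A: go to q, push BA → (q, bbbbbbb, BAB#)
  read b, top B: go to p, push AB → (p, bbbbbb, ABAB#)
  ε-move, top A: go to q, push BA → (q, bbbbbb, BABAB#)
  read b, top B: go to p, push AB → (p, bbbbb, ABABAB#)
  ε-move, top A: go to q, push BA → (q, bbbbb, BABABAB#)
  read b, top B: go to p, push AB → (p, bbbb, ABABABAB#)
  ε-move, top A: go to q, push BA → (q, bbbb, BABABABAB#)
  read b, top B: go to p, push AB → (p, bbb, ABABABABAB#)
  ε-move, top A: go to q, push BA → (q, bbb, BABABABABAB#)
  read b, top B: go to p, push AB → (p, bb, ABABABABABAB#)
  ε-move, top A: go to q, push BA → (q, bb, BABABABABABAB#)
  read b, top B: go to p, push AB → (p, b, ABABABABABABAB#)
  ε-move, top A: go to q, push BA → (q, b, BABABABABABABAB#)
  read b, top B: go to p, push AB → (p, ε, ABABABABABABABAB#)
  ε-move, top A: go to q, push BA → (q, ε, BABABABABABABABAB#)
All input consumed; state q ∈ F.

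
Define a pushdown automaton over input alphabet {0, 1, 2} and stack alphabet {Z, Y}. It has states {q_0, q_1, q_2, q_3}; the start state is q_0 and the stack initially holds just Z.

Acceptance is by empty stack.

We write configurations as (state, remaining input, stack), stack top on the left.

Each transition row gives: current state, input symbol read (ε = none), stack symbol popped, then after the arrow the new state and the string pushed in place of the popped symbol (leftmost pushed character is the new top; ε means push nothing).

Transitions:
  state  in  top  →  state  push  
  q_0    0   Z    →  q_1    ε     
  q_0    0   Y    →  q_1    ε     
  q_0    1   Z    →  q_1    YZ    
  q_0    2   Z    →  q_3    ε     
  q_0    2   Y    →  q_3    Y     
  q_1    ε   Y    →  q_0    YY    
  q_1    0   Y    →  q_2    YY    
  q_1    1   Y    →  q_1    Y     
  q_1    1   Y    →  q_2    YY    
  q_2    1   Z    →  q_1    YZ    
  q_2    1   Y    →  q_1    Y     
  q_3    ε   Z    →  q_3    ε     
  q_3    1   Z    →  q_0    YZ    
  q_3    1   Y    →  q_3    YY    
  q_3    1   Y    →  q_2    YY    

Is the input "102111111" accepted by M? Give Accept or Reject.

No computation consumes all input and empties the stack.

Reject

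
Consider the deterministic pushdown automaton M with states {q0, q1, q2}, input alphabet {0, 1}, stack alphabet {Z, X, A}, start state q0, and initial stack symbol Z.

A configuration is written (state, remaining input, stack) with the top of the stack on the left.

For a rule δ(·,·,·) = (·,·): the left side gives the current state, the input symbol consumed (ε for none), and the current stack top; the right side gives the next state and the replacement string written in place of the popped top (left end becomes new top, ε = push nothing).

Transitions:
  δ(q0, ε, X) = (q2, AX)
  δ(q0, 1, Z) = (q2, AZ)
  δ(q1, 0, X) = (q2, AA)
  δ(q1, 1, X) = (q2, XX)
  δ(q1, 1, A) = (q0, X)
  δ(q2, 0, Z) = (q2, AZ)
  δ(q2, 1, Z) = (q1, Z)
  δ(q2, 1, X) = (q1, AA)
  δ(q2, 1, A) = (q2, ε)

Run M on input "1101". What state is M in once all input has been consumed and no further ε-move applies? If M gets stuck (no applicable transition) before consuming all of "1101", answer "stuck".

(q0, 1101, Z)
  read 1, top Z: go to q2, push AZ → (q2, 101, AZ)
  read 1, top A: go to q2, push ε → (q2, 01, Z)
  read 0, top Z: go to q2, push AZ → (q2, 1, AZ)
  read 1, top A: go to q2, push ε → (q2, ε, Z)
All input consumed; M is in state q2.

q2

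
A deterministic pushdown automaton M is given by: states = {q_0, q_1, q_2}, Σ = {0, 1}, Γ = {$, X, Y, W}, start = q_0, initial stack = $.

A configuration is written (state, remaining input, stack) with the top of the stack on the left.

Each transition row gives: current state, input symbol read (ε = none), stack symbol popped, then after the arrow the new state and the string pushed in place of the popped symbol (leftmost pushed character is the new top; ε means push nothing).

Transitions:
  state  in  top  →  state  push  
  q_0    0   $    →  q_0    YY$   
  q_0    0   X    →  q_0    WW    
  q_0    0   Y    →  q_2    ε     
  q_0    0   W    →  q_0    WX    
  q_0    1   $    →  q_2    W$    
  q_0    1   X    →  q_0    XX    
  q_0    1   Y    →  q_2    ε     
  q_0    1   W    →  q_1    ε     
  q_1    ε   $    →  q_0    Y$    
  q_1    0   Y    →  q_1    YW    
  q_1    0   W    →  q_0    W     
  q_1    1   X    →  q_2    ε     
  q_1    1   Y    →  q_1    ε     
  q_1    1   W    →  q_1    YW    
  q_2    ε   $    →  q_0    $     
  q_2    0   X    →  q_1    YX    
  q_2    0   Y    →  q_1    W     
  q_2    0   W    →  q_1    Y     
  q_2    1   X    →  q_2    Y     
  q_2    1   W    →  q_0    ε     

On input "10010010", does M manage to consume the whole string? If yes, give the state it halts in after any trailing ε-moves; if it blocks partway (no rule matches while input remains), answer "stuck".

(q_0, 10010010, $) ⊢ (q_2, 0010010, W$) ⊢ (q_1, 010010, Y$) ⊢ (q_1, 10010, YW$) ⊢ (q_1, 0010, W$) ⊢ (q_0, 010, W$) ⊢ (q_0, 10, WX$) ⊢ (q_1, 0, X$)
No transition for (q_1, 0, top X); M blocks with input 0 remaining.

stuck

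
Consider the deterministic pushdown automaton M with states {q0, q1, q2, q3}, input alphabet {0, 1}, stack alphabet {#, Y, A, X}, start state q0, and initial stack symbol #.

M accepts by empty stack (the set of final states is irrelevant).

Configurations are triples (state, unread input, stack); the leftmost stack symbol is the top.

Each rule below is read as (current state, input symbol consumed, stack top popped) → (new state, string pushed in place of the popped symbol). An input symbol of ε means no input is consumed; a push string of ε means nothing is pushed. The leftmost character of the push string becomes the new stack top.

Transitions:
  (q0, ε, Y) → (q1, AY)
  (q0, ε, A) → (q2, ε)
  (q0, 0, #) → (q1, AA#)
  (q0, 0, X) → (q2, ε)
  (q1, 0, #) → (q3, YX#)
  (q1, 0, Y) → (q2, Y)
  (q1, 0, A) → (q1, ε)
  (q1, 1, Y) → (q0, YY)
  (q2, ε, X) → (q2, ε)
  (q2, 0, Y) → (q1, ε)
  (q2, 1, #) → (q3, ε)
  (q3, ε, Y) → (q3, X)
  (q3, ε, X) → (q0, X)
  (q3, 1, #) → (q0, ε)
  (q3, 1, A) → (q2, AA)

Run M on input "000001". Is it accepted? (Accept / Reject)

(q0, 000001, #)
  read 0, top #: go to q1, push AA# → (q1, 00001, AA#)
  read 0, top A: go to q1, push ε → (q1, 0001, A#)
  read 0, top A: go to q1, push ε → (q1, 001, #)
  read 0, top #: go to q3, push YX# → (q3, 01, YX#)
  ε-move, top Y: go to q3, push X → (q3, 01, XX#)
  ε-move, top X: go to q0, push X → (q0, 01, XX#)
  read 0, top X: go to q2, push ε → (q2, 1, X#)
  ε-move, top X: go to q2, push ε → (q2, 1, #)
  read 1, top #: go to q3, push ε → (q3, ε, ε)
All input consumed and the stack is empty.

Accept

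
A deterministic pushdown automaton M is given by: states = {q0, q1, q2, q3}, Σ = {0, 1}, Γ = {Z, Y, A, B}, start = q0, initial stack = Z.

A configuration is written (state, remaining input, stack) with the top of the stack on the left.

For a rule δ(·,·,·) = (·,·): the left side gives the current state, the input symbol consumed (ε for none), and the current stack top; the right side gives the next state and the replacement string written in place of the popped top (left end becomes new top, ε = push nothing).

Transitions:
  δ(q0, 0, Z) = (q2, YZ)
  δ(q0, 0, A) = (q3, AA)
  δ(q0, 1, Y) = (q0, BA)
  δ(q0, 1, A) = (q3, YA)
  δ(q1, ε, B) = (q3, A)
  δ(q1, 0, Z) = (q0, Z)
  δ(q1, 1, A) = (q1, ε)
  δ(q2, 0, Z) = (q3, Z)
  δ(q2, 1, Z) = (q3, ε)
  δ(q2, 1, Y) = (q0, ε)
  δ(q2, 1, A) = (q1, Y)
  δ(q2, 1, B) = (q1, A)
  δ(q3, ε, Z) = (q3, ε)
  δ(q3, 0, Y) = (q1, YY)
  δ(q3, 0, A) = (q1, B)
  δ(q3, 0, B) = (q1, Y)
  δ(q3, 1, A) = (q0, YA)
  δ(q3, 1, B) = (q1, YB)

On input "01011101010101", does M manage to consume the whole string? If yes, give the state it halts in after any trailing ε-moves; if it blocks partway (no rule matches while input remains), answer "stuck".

(q0, 01011101010101, Z)
  read 0, top Z: go to q2, push YZ → (q2, 1011101010101, YZ)
  read 1, top Y: go to q0, push ε → (q0, 011101010101, Z)
  read 0, top Z: go to q2, push YZ → (q2, 11101010101, YZ)
  read 1, top Y: go to q0, push ε → (q0, 1101010101, Z)
No transition for (q0, 1, top Z); M blocks with input 1101010101 remaining.

stuck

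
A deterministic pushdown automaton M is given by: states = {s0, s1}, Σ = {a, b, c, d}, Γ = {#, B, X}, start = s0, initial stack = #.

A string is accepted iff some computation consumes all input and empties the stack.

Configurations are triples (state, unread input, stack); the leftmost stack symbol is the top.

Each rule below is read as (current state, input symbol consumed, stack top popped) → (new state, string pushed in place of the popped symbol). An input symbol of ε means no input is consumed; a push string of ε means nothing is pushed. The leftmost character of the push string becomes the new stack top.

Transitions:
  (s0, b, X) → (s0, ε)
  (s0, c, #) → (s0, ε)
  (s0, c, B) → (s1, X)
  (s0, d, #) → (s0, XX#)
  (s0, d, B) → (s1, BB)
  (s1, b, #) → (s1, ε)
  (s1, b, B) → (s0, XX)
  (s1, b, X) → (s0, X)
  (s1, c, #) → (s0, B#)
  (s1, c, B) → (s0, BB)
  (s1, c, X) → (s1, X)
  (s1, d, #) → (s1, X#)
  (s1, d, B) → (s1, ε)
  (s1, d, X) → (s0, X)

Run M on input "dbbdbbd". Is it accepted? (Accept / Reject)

(s0, dbbdbbd, #)
  read d, top #: go to s0, push XX# → (s0, bbdbbd, XX#)
  read b, top X: go to s0, push ε → (s0, bdbbd, X#)
  read b, top X: go to s0, push ε → (s0, dbbd, #)
  read d, top #: go to s0, push XX# → (s0, bbd, XX#)
  read b, top X: go to s0, push ε → (s0, bd, X#)
  read b, top X: go to s0, push ε → (s0, d, #)
  read d, top #: go to s0, push XX# → (s0, ε, XX#)
All input consumed; stack is XX#, not empty, and no further ε-move applies.

Reject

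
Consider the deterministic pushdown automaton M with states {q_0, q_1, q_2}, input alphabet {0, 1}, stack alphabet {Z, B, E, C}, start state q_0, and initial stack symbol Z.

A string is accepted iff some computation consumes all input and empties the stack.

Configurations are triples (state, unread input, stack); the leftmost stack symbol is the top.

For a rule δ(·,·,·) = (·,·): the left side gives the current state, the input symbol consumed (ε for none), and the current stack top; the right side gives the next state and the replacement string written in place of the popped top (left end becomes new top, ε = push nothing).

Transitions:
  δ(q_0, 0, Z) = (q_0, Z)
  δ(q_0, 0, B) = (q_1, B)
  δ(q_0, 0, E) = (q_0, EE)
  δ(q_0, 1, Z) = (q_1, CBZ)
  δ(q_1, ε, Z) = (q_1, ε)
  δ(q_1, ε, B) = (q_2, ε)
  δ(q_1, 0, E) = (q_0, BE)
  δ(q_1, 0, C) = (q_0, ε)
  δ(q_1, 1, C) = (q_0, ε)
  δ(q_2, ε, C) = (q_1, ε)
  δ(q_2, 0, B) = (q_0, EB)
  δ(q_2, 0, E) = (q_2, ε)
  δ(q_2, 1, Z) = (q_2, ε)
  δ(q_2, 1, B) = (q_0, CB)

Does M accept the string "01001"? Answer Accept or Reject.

Accept

(q_0, 01001, Z)
  read 0, top Z: go to q_0, push Z → (q_0, 1001, Z)
  read 1, top Z: go to q_1, push CBZ → (q_1, 001, CBZ)
  read 0, top C: go to q_0, push ε → (q_0, 01, BZ)
  read 0, top B: go to q_1, push B → (q_1, 1, BZ)
  ε-move, top B: go to q_2, push ε → (q_2, 1, Z)
  read 1, top Z: go to q_2, push ε → (q_2, ε, ε)
All input consumed and the stack is empty.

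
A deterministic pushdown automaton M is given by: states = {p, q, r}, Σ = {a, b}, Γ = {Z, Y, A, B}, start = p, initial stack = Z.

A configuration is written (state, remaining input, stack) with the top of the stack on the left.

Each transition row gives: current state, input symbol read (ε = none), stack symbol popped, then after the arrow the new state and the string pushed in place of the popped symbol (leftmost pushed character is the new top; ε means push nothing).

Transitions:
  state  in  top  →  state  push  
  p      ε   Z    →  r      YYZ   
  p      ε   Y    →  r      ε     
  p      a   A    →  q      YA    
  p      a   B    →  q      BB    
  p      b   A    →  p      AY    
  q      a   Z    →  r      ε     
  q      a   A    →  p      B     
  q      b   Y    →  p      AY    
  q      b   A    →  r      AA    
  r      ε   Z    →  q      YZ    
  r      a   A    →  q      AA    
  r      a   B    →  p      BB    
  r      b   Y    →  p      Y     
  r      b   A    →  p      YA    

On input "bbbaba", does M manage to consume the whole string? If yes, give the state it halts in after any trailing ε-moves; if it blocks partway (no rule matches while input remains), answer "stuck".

q

(p, bbbaba, Z) ⊢ (r, bbbaba, YYZ) ⊢ (p, bbaba, YYZ) ⊢ (r, bbaba, YZ) ⊢ (p, baba, YZ) ⊢ (r, baba, Z) ⊢ (q, baba, YZ) ⊢ (p, aba, AYZ) ⊢ (q, ba, YAYZ) ⊢ (p, a, AYAYZ) ⊢ (q, ε, YAYAYZ)
All input consumed; M is in state q.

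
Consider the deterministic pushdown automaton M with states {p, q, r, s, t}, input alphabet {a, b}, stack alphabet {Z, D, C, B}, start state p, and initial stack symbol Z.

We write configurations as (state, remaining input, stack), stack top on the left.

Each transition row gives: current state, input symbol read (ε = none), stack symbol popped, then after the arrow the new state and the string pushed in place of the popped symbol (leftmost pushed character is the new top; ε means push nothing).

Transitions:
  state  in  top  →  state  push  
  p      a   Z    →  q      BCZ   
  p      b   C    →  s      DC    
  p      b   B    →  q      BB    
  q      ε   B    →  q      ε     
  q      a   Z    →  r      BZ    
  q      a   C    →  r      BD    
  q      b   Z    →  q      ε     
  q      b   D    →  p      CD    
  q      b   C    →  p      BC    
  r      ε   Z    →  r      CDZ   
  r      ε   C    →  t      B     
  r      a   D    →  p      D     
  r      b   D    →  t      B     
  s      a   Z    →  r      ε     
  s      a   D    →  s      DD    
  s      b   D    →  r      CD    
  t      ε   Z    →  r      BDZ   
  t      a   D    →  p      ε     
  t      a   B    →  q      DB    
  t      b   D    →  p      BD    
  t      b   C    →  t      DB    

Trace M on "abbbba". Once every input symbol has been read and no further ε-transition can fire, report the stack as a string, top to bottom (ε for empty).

BDZ

(p, abbbba, Z) ⊢ (q, bbbba, BCZ) ⊢ (q, bbbba, CZ) ⊢ (p, bbba, BCZ) ⊢ (q, bba, BBCZ) ⊢ (q, bba, BCZ) ⊢ (q, bba, CZ) ⊢ (p, ba, BCZ) ⊢ (q, a, BBCZ) ⊢ (q, a, BCZ) ⊢ (q, a, CZ) ⊢ (r, ε, BDZ)
All input consumed in state r with stack BDZ.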